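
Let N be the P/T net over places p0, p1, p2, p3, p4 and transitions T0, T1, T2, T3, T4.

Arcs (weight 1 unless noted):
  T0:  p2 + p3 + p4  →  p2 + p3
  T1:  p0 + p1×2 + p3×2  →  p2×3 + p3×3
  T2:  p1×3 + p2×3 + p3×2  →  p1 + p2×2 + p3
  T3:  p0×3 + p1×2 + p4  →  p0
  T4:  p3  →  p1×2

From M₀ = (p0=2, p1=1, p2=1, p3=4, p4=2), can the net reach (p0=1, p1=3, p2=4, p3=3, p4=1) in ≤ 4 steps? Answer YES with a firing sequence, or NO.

step 1: fire T0:  (p0=2, p1=1, p2=1, p3=4, p4=2) → (p0=2, p1=1, p2=1, p3=4, p4=1)
step 2: fire T4:  (p0=2, p1=1, p2=1, p3=4, p4=1) → (p0=2, p1=3, p2=1, p3=3, p4=1)
step 3: fire T1:  (p0=2, p1=3, p2=1, p3=3, p4=1) → (p0=1, p1=1, p2=4, p3=4, p4=1)
step 4: fire T4:  (p0=1, p1=1, p2=4, p3=4, p4=1) → (p0=1, p1=3, p2=4, p3=3, p4=1)

YES — reachable via ⟨T0, T4, T1, T4⟩ (4 firings)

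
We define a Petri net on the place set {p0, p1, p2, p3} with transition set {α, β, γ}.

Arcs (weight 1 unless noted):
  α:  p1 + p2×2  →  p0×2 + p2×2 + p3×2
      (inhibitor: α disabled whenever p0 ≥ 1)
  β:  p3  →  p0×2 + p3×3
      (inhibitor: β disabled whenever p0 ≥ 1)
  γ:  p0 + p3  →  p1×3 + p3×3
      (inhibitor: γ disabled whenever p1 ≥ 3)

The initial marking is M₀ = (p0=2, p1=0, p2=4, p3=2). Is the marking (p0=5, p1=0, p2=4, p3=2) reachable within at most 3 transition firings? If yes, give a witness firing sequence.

NO — not reachable within 3 firings

depth 0: 1 marking
depth 1: 2 markings reached so far
depth 2: 2 markings reached so far
(frontier empty at depth 2; search complete)
target is not among the 2 markings reachable within 3 steps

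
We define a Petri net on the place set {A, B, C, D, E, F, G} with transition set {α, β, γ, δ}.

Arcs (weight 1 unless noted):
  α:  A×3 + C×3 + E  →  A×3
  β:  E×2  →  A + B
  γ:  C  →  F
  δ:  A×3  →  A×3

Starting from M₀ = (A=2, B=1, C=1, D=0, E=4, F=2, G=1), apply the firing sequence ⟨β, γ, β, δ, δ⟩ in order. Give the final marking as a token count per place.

step 1: fire β:  (A=2, B=1, C=1, D=0, E=4, F=2, G=1) → (A=3, B=2, C=1, D=0, E=2, F=2, G=1)
step 2: fire γ:  (A=3, B=2, C=1, D=0, E=2, F=2, G=1) → (A=3, B=2, C=0, D=0, E=2, F=3, G=1)
step 3: fire β:  (A=3, B=2, C=0, D=0, E=2, F=3, G=1) → (A=4, B=3, C=0, D=0, E=0, F=3, G=1)
step 4: fire δ:  (A=4, B=3, C=0, D=0, E=0, F=3, G=1) → (A=4, B=3, C=0, D=0, E=0, F=3, G=1)
step 5: fire δ:  (A=4, B=3, C=0, D=0, E=0, F=3, G=1) → (A=4, B=3, C=0, D=0, E=0, F=3, G=1)

(A=4, B=3, C=0, D=0, E=0, F=3, G=1)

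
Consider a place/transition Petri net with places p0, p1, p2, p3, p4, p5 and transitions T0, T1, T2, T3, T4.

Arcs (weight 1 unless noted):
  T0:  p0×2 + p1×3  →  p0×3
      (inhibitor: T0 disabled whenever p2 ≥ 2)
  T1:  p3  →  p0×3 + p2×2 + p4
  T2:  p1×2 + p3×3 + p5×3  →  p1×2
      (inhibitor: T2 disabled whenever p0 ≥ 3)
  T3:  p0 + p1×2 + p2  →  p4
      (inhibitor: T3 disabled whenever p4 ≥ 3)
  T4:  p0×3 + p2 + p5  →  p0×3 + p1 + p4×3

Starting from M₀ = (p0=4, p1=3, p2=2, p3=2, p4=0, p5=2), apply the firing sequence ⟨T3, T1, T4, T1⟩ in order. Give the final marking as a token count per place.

step 1: fire T3:  (p0=4, p1=3, p2=2, p3=2, p4=0, p5=2) → (p0=3, p1=1, p2=1, p3=2, p4=1, p5=2)
step 2: fire T1:  (p0=3, p1=1, p2=1, p3=2, p4=1, p5=2) → (p0=6, p1=1, p2=3, p3=1, p4=2, p5=2)
step 3: fire T4:  (p0=6, p1=1, p2=3, p3=1, p4=2, p5=2) → (p0=6, p1=2, p2=2, p3=1, p4=5, p5=1)
step 4: fire T1:  (p0=6, p1=2, p2=2, p3=1, p4=5, p5=1) → (p0=9, p1=2, p2=4, p3=0, p4=6, p5=1)

(p0=9, p1=2, p2=4, p3=0, p4=6, p5=1)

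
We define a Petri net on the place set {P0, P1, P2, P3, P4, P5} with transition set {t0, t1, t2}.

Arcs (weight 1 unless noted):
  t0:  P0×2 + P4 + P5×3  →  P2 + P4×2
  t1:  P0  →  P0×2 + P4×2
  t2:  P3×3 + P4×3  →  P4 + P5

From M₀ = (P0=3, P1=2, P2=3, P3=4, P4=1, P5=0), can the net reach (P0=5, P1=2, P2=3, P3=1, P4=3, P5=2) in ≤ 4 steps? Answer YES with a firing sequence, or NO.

depth 0: 1 marking
depth 1: 2 markings reached so far
depth 2: 4 markings reached so far
depth 3: 6 markings reached so far
depth 4: 8 markings reached so far
target is not among the 8 markings reachable within 4 steps

NO — not reachable within 4 firings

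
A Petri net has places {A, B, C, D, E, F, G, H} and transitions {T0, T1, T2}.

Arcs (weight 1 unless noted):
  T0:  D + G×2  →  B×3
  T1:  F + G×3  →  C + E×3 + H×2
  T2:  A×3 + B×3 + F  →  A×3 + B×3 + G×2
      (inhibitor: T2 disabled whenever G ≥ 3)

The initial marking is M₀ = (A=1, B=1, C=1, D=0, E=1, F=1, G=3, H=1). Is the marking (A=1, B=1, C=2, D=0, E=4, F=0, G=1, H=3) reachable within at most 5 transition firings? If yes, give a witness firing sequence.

NO — not reachable within 5 firings

depth 0: 1 marking
depth 1: 2 markings reached so far
depth 2: 2 markings reached so far
(frontier empty at depth 2; search complete)
target is not among the 2 markings reachable within 5 steps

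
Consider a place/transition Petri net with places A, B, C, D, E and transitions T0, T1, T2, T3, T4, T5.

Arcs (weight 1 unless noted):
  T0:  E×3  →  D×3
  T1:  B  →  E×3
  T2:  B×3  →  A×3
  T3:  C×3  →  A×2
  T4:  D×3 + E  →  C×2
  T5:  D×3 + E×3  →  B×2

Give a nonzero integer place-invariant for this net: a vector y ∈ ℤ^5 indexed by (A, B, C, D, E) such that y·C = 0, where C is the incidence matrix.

Incidence matrix C (rows=places, cols=transitions):
       T0   T1   T2   T3   T4   T5
    A   0    0    3    2    0    0
    B   0   -1   -3    0    0    2
    C   0    0    0   -3    2    0
    D   3    0    0    0   -3   -3
    E  -3    3    0    0   -1   -3

Candidate y = [3, 3, 2, 1, 1]; check y·C column-wise:
  col T0: 3·0 + 3·0 + 2·0 + 1·3 + 1·-3 = 0
  col T1: 3·0 + 3·-1 + 2·0 + 1·0 + 1·3 = 0
  col T2: 3·3 + 3·-3 + 2·0 + 1·0 + 1·0 = 0
  col T3: 3·2 + 3·0 + 2·-3 + 1·0 + 1·0 = 0
  col T4: 3·0 + 3·0 + 2·2 + 1·-3 + 1·-1 = 0
  col T5: 3·0 + 3·2 + 2·0 + 1·-3 + 1·-3 = 0

y = (A:3, B:3, C:2, D:1, E:1)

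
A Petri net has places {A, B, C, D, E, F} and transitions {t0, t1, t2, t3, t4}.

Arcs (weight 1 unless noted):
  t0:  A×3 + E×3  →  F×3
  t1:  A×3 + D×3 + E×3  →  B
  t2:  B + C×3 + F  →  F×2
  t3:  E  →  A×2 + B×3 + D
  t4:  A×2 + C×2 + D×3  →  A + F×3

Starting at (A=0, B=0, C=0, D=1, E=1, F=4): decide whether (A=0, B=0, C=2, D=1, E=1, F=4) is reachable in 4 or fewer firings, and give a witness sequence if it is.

NO — not reachable within 4 firings

depth 0: 1 marking
depth 1: 2 markings reached so far
depth 2: 2 markings reached so far
(frontier empty at depth 2; search complete)
target is not among the 2 markings reachable within 4 steps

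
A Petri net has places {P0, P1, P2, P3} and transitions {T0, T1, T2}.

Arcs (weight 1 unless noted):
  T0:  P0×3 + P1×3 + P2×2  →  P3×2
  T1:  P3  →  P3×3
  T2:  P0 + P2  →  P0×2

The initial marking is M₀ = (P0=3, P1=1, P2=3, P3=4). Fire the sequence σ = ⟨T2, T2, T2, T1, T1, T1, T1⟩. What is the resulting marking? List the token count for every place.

(P0=6, P1=1, P2=0, P3=12)

step 1: fire T2:  (P0=3, P1=1, P2=3, P3=4) → (P0=4, P1=1, P2=2, P3=4)
step 2: fire T2:  (P0=4, P1=1, P2=2, P3=4) → (P0=5, P1=1, P2=1, P3=4)
step 3: fire T2:  (P0=5, P1=1, P2=1, P3=4) → (P0=6, P1=1, P2=0, P3=4)
step 4: fire T1:  (P0=6, P1=1, P2=0, P3=4) → (P0=6, P1=1, P2=0, P3=6)
step 5: fire T1:  (P0=6, P1=1, P2=0, P3=6) → (P0=6, P1=1, P2=0, P3=8)
step 6: fire T1:  (P0=6, P1=1, P2=0, P3=8) → (P0=6, P1=1, P2=0, P3=10)
step 7: fire T1:  (P0=6, P1=1, P2=0, P3=10) → (P0=6, P1=1, P2=0, P3=12)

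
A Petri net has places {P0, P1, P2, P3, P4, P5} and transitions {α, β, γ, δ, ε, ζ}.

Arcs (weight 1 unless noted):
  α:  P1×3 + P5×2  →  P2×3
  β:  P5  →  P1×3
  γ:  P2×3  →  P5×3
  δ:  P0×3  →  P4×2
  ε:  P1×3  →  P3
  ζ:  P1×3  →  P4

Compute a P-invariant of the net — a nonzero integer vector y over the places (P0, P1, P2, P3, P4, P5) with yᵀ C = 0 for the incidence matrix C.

Incidence matrix C (rows=places, cols=transitions):
        α    β    γ    δ    ε    ζ
   P0   0    0    0   -3    0    0
   P1  -3    3    0    0   -3   -3
   P2   3    0   -3    0    0    0
   P3   0    0    0    0    1    0
   P4   0    0    0    2    0    1
   P5  -2   -1    3    0    0    0

Candidate y = [2, 1, 3, 3, 3, 3]; check y·C column-wise:
  col α: 2·0 + 1·-3 + 3·3 + 3·0 + 3·0 + 3·-2 = 0
  col β: 2·0 + 1·3 + 3·0 + 3·0 + 3·0 + 3·-1 = 0
  col γ: 2·0 + 1·0 + 3·-3 + 3·0 + 3·0 + 3·3 = 0
  col δ: 2·-3 + 1·0 + 3·0 + 3·0 + 3·2 + 3·0 = 0
  col ε: 2·0 + 1·-3 + 3·0 + 3·1 + 3·0 + 3·0 = 0
  col ζ: 2·0 + 1·-3 + 3·0 + 3·0 + 3·1 + 3·0 = 0

y = (P0:2, P1:1, P2:3, P3:3, P4:3, P5:3)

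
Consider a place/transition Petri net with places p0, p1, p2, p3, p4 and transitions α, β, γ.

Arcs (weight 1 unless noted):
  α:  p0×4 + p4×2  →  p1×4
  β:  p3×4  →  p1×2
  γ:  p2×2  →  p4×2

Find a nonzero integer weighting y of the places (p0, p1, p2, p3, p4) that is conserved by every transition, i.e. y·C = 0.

Incidence matrix C (rows=places, cols=transitions):
        α    β    γ
   p0  -4    0    0
   p1   4    2    0
   p2   0    0   -2
   p3   0   -4    0
   p4  -2    0    2

Candidate y = [2, 2, 0, 1, 0]; check y·C column-wise:
  col α: 2·-4 + 2·4 + 1·0 + 0·-2 = 0
  col β: 2·0 + 2·2 + 1·-4 = 0
  col γ: 2·0 + 2·0 + 0·-2 + 1·0 + 0·2 = 0

y = (p0:2, p1:2, p2:0, p3:1, p4:0)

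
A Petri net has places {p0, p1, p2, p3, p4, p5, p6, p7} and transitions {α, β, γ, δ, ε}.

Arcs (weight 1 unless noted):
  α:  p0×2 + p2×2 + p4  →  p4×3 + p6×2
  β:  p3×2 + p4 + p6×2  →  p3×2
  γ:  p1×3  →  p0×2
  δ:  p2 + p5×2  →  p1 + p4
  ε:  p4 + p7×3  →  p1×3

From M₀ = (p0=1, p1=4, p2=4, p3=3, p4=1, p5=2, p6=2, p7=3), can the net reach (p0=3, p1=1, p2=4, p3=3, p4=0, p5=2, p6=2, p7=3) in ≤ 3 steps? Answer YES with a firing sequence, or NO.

depth 0: 1 marking
depth 1: 5 markings reached so far
depth 2: 11 markings reached so far
depth 3: 18 markings reached so far
target is not among the 18 markings reachable within 3 steps

NO — not reachable within 3 firings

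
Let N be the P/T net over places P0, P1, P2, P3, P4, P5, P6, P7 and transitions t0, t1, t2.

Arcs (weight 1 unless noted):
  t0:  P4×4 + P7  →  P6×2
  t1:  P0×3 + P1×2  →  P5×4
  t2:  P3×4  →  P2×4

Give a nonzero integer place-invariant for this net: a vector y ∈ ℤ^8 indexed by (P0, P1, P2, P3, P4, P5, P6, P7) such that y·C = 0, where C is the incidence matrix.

Incidence matrix C (rows=places, cols=transitions):
       t0   t1   t2
   P0   0   -3    0
   P1   0   -2    0
   P2   0    0    4
   P3   0    0   -4
   P4  -4    0    0
   P5   0    4    0
   P6   2    0    0
   P7  -1    0    0

Candidate y = [2, -3, 0, 0, 0, 0, 0, 0]; check y·C column-wise:
  col t0: 2·0 + -3·0 + 0·-4 + 0·2 + 0·-1 = 0
  col t1: 2·-3 + -3·-2 + 0·4 = 0
  col t2: 2·0 + -3·0 + 0·4 + 0·-4 = 0

y = (P0:2, P1:-3, P2:0, P3:0, P4:0, P5:0, P6:0, P7:0)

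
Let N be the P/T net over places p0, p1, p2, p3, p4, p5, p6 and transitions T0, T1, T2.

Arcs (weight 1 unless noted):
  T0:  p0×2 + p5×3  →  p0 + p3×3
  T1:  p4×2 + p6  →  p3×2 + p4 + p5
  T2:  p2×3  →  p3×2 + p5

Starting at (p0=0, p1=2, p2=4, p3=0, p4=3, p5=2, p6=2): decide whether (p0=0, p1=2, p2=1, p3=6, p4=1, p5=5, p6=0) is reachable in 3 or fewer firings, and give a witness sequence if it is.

YES — reachable via ⟨T1, T1, T2⟩ (3 firings)

step 1: fire T1:  (p0=0, p1=2, p2=4, p3=0, p4=3, p5=2, p6=2) → (p0=0, p1=2, p2=4, p3=2, p4=2, p5=3, p6=1)
step 2: fire T1:  (p0=0, p1=2, p2=4, p3=2, p4=2, p5=3, p6=1) → (p0=0, p1=2, p2=4, p3=4, p4=1, p5=4, p6=0)
step 3: fire T2:  (p0=0, p1=2, p2=4, p3=4, p4=1, p5=4, p6=0) → (p0=0, p1=2, p2=1, p3=6, p4=1, p5=5, p6=0)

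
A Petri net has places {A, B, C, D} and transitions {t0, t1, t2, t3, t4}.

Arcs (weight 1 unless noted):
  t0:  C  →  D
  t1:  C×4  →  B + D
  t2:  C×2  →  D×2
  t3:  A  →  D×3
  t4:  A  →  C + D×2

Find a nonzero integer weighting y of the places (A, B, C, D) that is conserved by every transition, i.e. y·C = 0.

y = (A:3, B:3, C:1, D:1)

Incidence matrix C (rows=places, cols=transitions):
       t0   t1   t2   t3   t4
    A   0    0    0   -1   -1
    B   0    1    0    0    0
    C  -1   -4   -2    0    1
    D   1    1    2    3    2

Candidate y = [3, 3, 1, 1]; check y·C column-wise:
  col t0: 3·0 + 3·0 + 1·-1 + 1·1 = 0
  col t1: 3·0 + 3·1 + 1·-4 + 1·1 = 0
  col t2: 3·0 + 3·0 + 1·-2 + 1·2 = 0
  col t3: 3·-1 + 3·0 + 1·0 + 1·3 = 0
  col t4: 3·-1 + 3·0 + 1·1 + 1·2 = 0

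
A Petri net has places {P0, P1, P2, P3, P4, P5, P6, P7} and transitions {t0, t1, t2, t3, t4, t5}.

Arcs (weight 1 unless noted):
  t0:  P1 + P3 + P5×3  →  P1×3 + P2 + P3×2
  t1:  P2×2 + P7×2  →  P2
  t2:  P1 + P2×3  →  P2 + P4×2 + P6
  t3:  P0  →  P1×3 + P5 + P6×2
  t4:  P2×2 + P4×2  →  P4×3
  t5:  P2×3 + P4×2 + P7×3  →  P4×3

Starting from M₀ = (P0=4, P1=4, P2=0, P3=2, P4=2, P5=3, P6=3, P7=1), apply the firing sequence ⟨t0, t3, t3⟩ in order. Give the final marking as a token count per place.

step 1: fire t0:  (P0=4, P1=4, P2=0, P3=2, P4=2, P5=3, P6=3, P7=1) → (P0=4, P1=6, P2=1, P3=3, P4=2, P5=0, P6=3, P7=1)
step 2: fire t3:  (P0=4, P1=6, P2=1, P3=3, P4=2, P5=0, P6=3, P7=1) → (P0=3, P1=9, P2=1, P3=3, P4=2, P5=1, P6=5, P7=1)
step 3: fire t3:  (P0=3, P1=9, P2=1, P3=3, P4=2, P5=1, P6=5, P7=1) → (P0=2, P1=12, P2=1, P3=3, P4=2, P5=2, P6=7, P7=1)

(P0=2, P1=12, P2=1, P3=3, P4=2, P5=2, P6=7, P7=1)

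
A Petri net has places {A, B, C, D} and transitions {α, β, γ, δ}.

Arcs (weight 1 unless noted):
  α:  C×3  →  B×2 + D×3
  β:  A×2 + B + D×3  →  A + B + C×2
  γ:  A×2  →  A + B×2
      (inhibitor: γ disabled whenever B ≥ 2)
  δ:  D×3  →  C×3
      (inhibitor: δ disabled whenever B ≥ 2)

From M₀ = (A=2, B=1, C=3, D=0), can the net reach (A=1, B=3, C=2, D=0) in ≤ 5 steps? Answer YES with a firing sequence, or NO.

step 1: fire α:  (A=2, B=1, C=3, D=0) → (A=2, B=3, C=0, D=3)
step 2: fire β:  (A=2, B=3, C=0, D=3) → (A=1, B=3, C=2, D=0)

YES — reachable via ⟨α, β⟩ (2 firings)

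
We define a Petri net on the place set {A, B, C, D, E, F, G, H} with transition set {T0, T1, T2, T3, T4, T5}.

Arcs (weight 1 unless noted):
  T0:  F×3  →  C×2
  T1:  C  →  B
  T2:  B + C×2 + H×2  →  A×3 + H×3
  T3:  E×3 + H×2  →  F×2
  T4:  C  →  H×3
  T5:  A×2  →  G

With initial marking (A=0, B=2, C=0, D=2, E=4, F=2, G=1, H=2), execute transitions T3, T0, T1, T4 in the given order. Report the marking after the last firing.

step 1: fire T3:  (A=0, B=2, C=0, D=2, E=4, F=2, G=1, H=2) → (A=0, B=2, C=0, D=2, E=1, F=4, G=1, H=0)
step 2: fire T0:  (A=0, B=2, C=0, D=2, E=1, F=4, G=1, H=0) → (A=0, B=2, C=2, D=2, E=1, F=1, G=1, H=0)
step 3: fire T1:  (A=0, B=2, C=2, D=2, E=1, F=1, G=1, H=0) → (A=0, B=3, C=1, D=2, E=1, F=1, G=1, H=0)
step 4: fire T4:  (A=0, B=3, C=1, D=2, E=1, F=1, G=1, H=0) → (A=0, B=3, C=0, D=2, E=1, F=1, G=1, H=3)

(A=0, B=3, C=0, D=2, E=1, F=1, G=1, H=3)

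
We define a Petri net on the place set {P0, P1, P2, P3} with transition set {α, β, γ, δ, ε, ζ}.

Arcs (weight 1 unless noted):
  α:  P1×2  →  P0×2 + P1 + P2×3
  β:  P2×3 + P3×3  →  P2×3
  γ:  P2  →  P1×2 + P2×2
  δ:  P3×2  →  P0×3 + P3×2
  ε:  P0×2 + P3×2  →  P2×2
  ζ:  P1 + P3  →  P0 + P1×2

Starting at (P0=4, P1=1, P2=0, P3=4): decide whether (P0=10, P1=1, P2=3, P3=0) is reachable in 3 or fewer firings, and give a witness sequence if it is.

NO — not reachable within 3 firings

depth 0: 1 marking
depth 1: 4 markings reached so far
depth 2: 12 markings reached so far
depth 3: 30 markings reached so far
target is not among the 30 markings reachable within 3 steps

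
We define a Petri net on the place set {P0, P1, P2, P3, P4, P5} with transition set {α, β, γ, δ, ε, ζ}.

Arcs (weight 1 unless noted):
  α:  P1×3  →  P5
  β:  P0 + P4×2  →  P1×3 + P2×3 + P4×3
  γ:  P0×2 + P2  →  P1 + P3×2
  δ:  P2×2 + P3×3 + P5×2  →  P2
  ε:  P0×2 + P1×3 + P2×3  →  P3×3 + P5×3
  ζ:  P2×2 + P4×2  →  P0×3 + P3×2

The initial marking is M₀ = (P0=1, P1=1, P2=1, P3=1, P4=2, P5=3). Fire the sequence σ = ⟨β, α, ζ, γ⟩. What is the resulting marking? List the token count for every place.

(P0=1, P1=2, P2=1, P3=5, P4=1, P5=4)

step 1: fire β:  (P0=1, P1=1, P2=1, P3=1, P4=2, P5=3) → (P0=0, P1=4, P2=4, P3=1, P4=3, P5=3)
step 2: fire α:  (P0=0, P1=4, P2=4, P3=1, P4=3, P5=3) → (P0=0, P1=1, P2=4, P3=1, P4=3, P5=4)
step 3: fire ζ:  (P0=0, P1=1, P2=4, P3=1, P4=3, P5=4) → (P0=3, P1=1, P2=2, P3=3, P4=1, P5=4)
step 4: fire γ:  (P0=3, P1=1, P2=2, P3=3, P4=1, P5=4) → (P0=1, P1=2, P2=1, P3=5, P4=1, P5=4)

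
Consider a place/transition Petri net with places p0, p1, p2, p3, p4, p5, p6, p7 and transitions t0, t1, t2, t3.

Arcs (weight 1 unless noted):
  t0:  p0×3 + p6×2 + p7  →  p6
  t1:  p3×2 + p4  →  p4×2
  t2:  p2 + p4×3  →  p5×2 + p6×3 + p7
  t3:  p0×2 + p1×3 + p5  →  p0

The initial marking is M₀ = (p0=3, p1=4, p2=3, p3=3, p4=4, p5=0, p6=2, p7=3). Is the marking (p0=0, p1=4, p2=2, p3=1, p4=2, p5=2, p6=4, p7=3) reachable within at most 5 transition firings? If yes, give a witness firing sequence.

YES — reachable via ⟨t0, t1, t2⟩ (3 firings)

step 1: fire t0:  (p0=3, p1=4, p2=3, p3=3, p4=4, p5=0, p6=2, p7=3) → (p0=0, p1=4, p2=3, p3=3, p4=4, p5=0, p6=1, p7=2)
step 2: fire t1:  (p0=0, p1=4, p2=3, p3=3, p4=4, p5=0, p6=1, p7=2) → (p0=0, p1=4, p2=3, p3=1, p4=5, p5=0, p6=1, p7=2)
step 3: fire t2:  (p0=0, p1=4, p2=3, p3=1, p4=5, p5=0, p6=1, p7=2) → (p0=0, p1=4, p2=2, p3=1, p4=2, p5=2, p6=4, p7=3)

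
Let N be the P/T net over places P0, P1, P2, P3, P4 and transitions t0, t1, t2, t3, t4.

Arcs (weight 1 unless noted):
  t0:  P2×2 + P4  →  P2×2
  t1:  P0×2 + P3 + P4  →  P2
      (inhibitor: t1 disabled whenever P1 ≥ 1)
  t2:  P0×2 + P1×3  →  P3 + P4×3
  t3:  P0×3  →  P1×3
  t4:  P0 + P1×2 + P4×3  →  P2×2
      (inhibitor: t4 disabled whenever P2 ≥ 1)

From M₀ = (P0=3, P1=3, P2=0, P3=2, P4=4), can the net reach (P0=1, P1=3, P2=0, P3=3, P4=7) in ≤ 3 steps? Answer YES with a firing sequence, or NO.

NO — not reachable within 3 firings

depth 0: 1 marking
depth 1: 4 markings reached so far
depth 2: 5 markings reached so far
depth 3: 5 markings reached so far
(frontier empty at depth 3; search complete)
target is not among the 5 markings reachable within 3 steps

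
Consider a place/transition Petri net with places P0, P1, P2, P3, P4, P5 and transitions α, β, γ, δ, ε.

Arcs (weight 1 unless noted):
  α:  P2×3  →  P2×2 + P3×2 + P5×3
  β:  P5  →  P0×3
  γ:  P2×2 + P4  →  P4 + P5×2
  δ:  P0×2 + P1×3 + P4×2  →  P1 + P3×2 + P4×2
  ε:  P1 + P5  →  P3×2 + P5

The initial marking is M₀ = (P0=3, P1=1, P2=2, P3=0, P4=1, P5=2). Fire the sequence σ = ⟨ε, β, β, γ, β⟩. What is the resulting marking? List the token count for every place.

(P0=12, P1=0, P2=0, P3=2, P4=1, P5=1)

step 1: fire ε:  (P0=3, P1=1, P2=2, P3=0, P4=1, P5=2) → (P0=3, P1=0, P2=2, P3=2, P4=1, P5=2)
step 2: fire β:  (P0=3, P1=0, P2=2, P3=2, P4=1, P5=2) → (P0=6, P1=0, P2=2, P3=2, P4=1, P5=1)
step 3: fire β:  (P0=6, P1=0, P2=2, P3=2, P4=1, P5=1) → (P0=9, P1=0, P2=2, P3=2, P4=1, P5=0)
step 4: fire γ:  (P0=9, P1=0, P2=2, P3=2, P4=1, P5=0) → (P0=9, P1=0, P2=0, P3=2, P4=1, P5=2)
step 5: fire β:  (P0=9, P1=0, P2=0, P3=2, P4=1, P5=2) → (P0=12, P1=0, P2=0, P3=2, P4=1, P5=1)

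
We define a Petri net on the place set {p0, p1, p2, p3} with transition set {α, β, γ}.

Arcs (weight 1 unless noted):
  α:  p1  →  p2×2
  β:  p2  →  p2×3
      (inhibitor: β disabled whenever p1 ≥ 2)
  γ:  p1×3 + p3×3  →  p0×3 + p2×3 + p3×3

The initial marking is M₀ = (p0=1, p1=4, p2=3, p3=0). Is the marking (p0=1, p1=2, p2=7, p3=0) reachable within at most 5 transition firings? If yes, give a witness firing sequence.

step 1: fire α:  (p0=1, p1=4, p2=3, p3=0) → (p0=1, p1=3, p2=5, p3=0)
step 2: fire α:  (p0=1, p1=3, p2=5, p3=0) → (p0=1, p1=2, p2=7, p3=0)

YES — reachable via ⟨α, α⟩ (2 firings)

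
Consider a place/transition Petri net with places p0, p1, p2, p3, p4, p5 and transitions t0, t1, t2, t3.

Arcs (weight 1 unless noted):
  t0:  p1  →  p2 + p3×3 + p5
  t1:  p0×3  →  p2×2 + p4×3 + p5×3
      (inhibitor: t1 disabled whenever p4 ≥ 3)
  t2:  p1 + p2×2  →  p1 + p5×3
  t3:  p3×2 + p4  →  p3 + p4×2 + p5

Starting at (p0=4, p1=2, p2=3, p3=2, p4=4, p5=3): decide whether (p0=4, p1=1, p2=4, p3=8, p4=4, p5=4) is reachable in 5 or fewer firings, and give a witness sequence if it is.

depth 0: 1 marking
depth 1: 4 markings reached so far
depth 2: 8 markings reached so far
depth 3: 13 markings reached so far
depth 4: 19 markings reached so far
depth 5: 25 markings reached so far
target is not among the 25 markings reachable within 5 steps

NO — not reachable within 5 firings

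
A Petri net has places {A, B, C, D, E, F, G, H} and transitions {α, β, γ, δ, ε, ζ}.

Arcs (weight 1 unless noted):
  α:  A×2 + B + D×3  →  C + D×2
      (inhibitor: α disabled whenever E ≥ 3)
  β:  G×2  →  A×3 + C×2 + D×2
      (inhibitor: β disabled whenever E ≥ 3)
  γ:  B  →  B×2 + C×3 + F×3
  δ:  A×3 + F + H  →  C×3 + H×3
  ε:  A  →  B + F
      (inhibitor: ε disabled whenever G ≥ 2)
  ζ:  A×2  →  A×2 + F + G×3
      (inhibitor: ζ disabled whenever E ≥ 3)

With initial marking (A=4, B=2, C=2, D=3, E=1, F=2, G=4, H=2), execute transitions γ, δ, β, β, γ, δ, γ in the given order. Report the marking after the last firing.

(A=4, B=5, C=21, D=7, E=1, F=9, G=0, H=6)

step 1: fire γ:  (A=4, B=2, C=2, D=3, E=1, F=2, G=4, H=2) → (A=4, B=3, C=5, D=3, E=1, F=5, G=4, H=2)
step 2: fire δ:  (A=4, B=3, C=5, D=3, E=1, F=5, G=4, H=2) → (A=1, B=3, C=8, D=3, E=1, F=4, G=4, H=4)
step 3: fire β:  (A=1, B=3, C=8, D=3, E=1, F=4, G=4, H=4) → (A=4, B=3, C=10, D=5, E=1, F=4, G=2, H=4)
step 4: fire β:  (A=4, B=3, C=10, D=5, E=1, F=4, G=2, H=4) → (A=7, B=3, C=12, D=7, E=1, F=4, G=0, H=4)
step 5: fire γ:  (A=7, B=3, C=12, D=7, E=1, F=4, G=0, H=4) → (A=7, B=4, C=15, D=7, E=1, F=7, G=0, H=4)
step 6: fire δ:  (A=7, B=4, C=15, D=7, E=1, F=7, G=0, H=4) → (A=4, B=4, C=18, D=7, E=1, F=6, G=0, H=6)
step 7: fire γ:  (A=4, B=4, C=18, D=7, E=1, F=6, G=0, H=6) → (A=4, B=5, C=21, D=7, E=1, F=9, G=0, H=6)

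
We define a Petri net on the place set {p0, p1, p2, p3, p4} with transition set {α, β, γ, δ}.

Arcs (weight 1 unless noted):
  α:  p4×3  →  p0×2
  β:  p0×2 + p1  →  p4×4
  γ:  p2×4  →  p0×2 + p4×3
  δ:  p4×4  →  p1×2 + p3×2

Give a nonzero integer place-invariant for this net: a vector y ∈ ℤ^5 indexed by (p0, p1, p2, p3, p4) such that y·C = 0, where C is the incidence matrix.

Incidence matrix C (rows=places, cols=transitions):
        α    β    γ    δ
   p0   2   -2    2    0
   p1   0   -1    0    2
   p2   0    0   -4    0
   p3   0    0    0    2
   p4  -3    4    3   -4

Candidate y = [3, 2, 3, 2, 2]; check y·C column-wise:
  col α: 3·2 + 2·0 + 3·0 + 2·0 + 2·-3 = 0
  col β: 3·-2 + 2·-1 + 3·0 + 2·0 + 2·4 = 0
  col γ: 3·2 + 2·0 + 3·-4 + 2·0 + 2·3 = 0
  col δ: 3·0 + 2·2 + 3·0 + 2·2 + 2·-4 = 0

y = (p0:3, p1:2, p2:3, p3:2, p4:2)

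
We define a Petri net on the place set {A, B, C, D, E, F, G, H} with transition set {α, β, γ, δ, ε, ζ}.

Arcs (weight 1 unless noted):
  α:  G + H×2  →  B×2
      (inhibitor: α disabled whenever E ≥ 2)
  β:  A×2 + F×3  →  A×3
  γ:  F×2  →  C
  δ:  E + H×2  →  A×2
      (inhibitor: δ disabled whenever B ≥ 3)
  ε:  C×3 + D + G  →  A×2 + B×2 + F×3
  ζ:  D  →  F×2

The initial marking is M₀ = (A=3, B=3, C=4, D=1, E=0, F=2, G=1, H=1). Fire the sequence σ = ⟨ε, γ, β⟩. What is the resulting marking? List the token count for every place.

(A=6, B=5, C=2, D=0, E=0, F=0, G=0, H=1)

step 1: fire ε:  (A=3, B=3, C=4, D=1, E=0, F=2, G=1, H=1) → (A=5, B=5, C=1, D=0, E=0, F=5, G=0, H=1)
step 2: fire γ:  (A=5, B=5, C=1, D=0, E=0, F=5, G=0, H=1) → (A=5, B=5, C=2, D=0, E=0, F=3, G=0, H=1)
step 3: fire β:  (A=5, B=5, C=2, D=0, E=0, F=3, G=0, H=1) → (A=6, B=5, C=2, D=0, E=0, F=0, G=0, H=1)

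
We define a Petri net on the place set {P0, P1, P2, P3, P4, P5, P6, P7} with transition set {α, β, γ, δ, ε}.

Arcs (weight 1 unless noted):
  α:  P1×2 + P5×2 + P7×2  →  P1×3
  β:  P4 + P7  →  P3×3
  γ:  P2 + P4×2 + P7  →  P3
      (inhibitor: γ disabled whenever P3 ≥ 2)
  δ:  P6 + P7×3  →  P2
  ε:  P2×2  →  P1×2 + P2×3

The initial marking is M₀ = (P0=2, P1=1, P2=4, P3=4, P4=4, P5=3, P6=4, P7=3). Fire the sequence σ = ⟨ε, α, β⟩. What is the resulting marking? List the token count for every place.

step 1: fire ε:  (P0=2, P1=1, P2=4, P3=4, P4=4, P5=3, P6=4, P7=3) → (P0=2, P1=3, P2=5, P3=4, P4=4, P5=3, P6=4, P7=3)
step 2: fire α:  (P0=2, P1=3, P2=5, P3=4, P4=4, P5=3, P6=4, P7=3) → (P0=2, P1=4, P2=5, P3=4, P4=4, P5=1, P6=4, P7=1)
step 3: fire β:  (P0=2, P1=4, P2=5, P3=4, P4=4, P5=1, P6=4, P7=1) → (P0=2, P1=4, P2=5, P3=7, P4=3, P5=1, P6=4, P7=0)

(P0=2, P1=4, P2=5, P3=7, P4=3, P5=1, P6=4, P7=0)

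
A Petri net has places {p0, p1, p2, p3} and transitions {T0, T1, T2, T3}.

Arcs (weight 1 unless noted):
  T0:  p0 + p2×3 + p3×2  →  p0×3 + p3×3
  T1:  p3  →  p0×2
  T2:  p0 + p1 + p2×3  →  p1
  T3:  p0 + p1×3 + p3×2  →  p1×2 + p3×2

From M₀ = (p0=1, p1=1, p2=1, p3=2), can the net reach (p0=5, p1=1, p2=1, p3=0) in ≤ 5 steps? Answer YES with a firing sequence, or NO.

YES — reachable via ⟨T1, T1⟩ (2 firings)

step 1: fire T1:  (p0=1, p1=1, p2=1, p3=2) → (p0=3, p1=1, p2=1, p3=1)
step 2: fire T1:  (p0=3, p1=1, p2=1, p3=1) → (p0=5, p1=1, p2=1, p3=0)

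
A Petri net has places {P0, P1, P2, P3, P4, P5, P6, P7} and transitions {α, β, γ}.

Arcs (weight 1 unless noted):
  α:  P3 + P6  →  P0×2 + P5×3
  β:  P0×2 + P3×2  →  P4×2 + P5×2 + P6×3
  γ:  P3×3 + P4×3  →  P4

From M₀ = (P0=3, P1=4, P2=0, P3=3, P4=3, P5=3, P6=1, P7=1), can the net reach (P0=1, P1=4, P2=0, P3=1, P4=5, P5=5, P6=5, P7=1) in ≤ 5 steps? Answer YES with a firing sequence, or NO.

NO — not reachable within 5 firings

depth 0: 1 marking
depth 1: 4 markings reached so far
depth 2: 5 markings reached so far
depth 3: 5 markings reached so far
(frontier empty at depth 3; search complete)
target is not among the 5 markings reachable within 5 steps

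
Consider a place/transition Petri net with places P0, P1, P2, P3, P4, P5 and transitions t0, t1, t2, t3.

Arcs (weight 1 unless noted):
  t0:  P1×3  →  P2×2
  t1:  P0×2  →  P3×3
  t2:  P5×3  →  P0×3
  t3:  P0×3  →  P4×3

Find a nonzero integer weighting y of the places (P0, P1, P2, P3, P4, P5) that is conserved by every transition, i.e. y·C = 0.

Incidence matrix C (rows=places, cols=transitions):
       t0   t1   t2   t3
   P0   0   -2    3   -3
   P1  -3    0    0    0
   P2   2    0    0    0
   P3   0    3    0    0
   P4   0    0    0    3
   P5   0    0   -3    0

Candidate y = [0, 2, 3, 0, 0, 0]; check y·C column-wise:
  col t0: 2·-3 + 3·2 = 0
  col t1: 0·-2 + 2·0 + 3·0 + 0·3 = 0
  col t2: 0·3 + 2·0 + 3·0 + 0·-3 = 0
  col t3: 0·-3 + 2·0 + 3·0 + 0·3 = 0

y = (P0:0, P1:2, P2:3, P3:0, P4:0, P5:0)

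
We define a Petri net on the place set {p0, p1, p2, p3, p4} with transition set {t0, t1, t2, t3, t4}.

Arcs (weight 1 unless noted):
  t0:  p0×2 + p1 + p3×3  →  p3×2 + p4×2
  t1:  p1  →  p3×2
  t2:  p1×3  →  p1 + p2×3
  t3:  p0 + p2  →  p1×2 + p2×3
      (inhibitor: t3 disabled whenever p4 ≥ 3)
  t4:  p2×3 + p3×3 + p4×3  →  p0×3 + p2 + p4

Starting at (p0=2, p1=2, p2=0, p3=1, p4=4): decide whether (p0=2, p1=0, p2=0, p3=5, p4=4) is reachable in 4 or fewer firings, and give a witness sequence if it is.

step 1: fire t1:  (p0=2, p1=2, p2=0, p3=1, p4=4) → (p0=2, p1=1, p2=0, p3=3, p4=4)
step 2: fire t1:  (p0=2, p1=1, p2=0, p3=3, p4=4) → (p0=2, p1=0, p2=0, p3=5, p4=4)

YES — reachable via ⟨t1, t1⟩ (2 firings)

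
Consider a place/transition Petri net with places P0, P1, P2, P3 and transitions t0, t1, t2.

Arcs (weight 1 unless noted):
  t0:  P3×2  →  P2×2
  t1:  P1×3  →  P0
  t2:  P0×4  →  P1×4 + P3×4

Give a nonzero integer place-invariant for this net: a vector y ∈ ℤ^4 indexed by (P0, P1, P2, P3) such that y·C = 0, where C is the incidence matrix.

y = (P0:3, P1:1, P2:2, P3:2)

Incidence matrix C (rows=places, cols=transitions):
       t0   t1   t2
   P0   0    1   -4
   P1   0   -3    4
   P2   2    0    0
   P3  -2    0    4

Candidate y = [3, 1, 2, 2]; check y·C column-wise:
  col t0: 3·0 + 1·0 + 2·2 + 2·-2 = 0
  col t1: 3·1 + 1·-3 + 2·0 + 2·0 = 0
  col t2: 3·-4 + 1·4 + 2·0 + 2·4 = 0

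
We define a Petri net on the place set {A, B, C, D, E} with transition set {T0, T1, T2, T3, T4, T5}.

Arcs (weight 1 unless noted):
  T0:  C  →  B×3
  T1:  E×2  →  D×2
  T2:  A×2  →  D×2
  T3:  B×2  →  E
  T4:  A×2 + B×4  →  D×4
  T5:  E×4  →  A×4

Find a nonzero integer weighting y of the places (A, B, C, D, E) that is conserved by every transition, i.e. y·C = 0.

y = (A:2, B:1, C:3, D:2, E:2)

Incidence matrix C (rows=places, cols=transitions):
       T0   T1   T2   T3   T4   T5
    A   0    0   -2    0   -2    4
    B   3    0    0   -2   -4    0
    C  -1    0    0    0    0    0
    D   0    2    2    0    4    0
    E   0   -2    0    1    0   -4

Candidate y = [2, 1, 3, 2, 2]; check y·C column-wise:
  col T0: 2·0 + 1·3 + 3·-1 + 2·0 + 2·0 = 0
  col T1: 2·0 + 1·0 + 3·0 + 2·2 + 2·-2 = 0
  col T2: 2·-2 + 1·0 + 3·0 + 2·2 + 2·0 = 0
  col T3: 2·0 + 1·-2 + 3·0 + 2·0 + 2·1 = 0
  col T4: 2·-2 + 1·-4 + 3·0 + 2·4 + 2·0 = 0
  col T5: 2·4 + 1·0 + 3·0 + 2·0 + 2·-4 = 0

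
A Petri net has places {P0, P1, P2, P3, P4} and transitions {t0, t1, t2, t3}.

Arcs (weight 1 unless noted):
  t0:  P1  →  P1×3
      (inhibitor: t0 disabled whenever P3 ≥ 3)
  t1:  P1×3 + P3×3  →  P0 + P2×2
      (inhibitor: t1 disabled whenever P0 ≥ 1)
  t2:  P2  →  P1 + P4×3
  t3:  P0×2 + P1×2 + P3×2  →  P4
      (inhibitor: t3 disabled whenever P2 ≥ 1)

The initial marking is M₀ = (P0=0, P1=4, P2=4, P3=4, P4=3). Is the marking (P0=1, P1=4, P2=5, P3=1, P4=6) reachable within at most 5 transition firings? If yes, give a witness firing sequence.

YES — reachable via ⟨t1, t0, t2⟩ (3 firings)

step 1: fire t1:  (P0=0, P1=4, P2=4, P3=4, P4=3) → (P0=1, P1=1, P2=6, P3=1, P4=3)
step 2: fire t0:  (P0=1, P1=1, P2=6, P3=1, P4=3) → (P0=1, P1=3, P2=6, P3=1, P4=3)
step 3: fire t2:  (P0=1, P1=3, P2=6, P3=1, P4=3) → (P0=1, P1=4, P2=5, P3=1, P4=6)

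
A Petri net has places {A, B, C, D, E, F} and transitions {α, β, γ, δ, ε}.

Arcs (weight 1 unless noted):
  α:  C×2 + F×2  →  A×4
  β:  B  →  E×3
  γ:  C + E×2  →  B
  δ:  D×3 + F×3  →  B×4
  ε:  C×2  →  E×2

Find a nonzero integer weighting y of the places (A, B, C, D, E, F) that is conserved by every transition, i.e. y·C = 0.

y = (A:1, B:6, C:2, D:8, E:2, F:0)

Incidence matrix C (rows=places, cols=transitions):
        α    β    γ    δ    ε
    A   4    0    0    0    0
    B   0   -1    1    4    0
    C  -2    0   -1    0   -2
    D   0    0    0   -3    0
    E   0    3   -2    0    2
    F  -2    0    0   -3    0

Candidate y = [1, 6, 2, 8, 2, 0]; check y·C column-wise:
  col α: 1·4 + 6·0 + 2·-2 + 8·0 + 2·0 + 0·-2 = 0
  col β: 1·0 + 6·-1 + 2·0 + 8·0 + 2·3 = 0
  col γ: 1·0 + 6·1 + 2·-1 + 8·0 + 2·-2 = 0
  col δ: 1·0 + 6·4 + 2·0 + 8·-3 + 2·0 + 0·-3 = 0
  col ε: 1·0 + 6·0 + 2·-2 + 8·0 + 2·2 = 0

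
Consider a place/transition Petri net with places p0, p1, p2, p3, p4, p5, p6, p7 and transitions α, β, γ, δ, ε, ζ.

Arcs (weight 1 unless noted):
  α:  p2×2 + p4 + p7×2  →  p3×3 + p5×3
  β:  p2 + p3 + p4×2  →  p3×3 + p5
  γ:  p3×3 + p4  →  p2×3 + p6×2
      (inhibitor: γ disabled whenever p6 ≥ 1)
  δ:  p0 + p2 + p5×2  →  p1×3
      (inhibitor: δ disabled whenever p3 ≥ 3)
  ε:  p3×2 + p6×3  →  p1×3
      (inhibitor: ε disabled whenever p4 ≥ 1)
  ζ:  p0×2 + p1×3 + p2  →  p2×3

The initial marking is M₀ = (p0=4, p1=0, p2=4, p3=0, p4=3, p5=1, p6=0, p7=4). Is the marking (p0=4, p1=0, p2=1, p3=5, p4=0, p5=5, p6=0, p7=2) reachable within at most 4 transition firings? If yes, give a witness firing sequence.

step 1: fire α:  (p0=4, p1=0, p2=4, p3=0, p4=3, p5=1, p6=0, p7=4) → (p0=4, p1=0, p2=2, p3=3, p4=2, p5=4, p6=0, p7=2)
step 2: fire β:  (p0=4, p1=0, p2=2, p3=3, p4=2, p5=4, p6=0, p7=2) → (p0=4, p1=0, p2=1, p3=5, p4=0, p5=5, p6=0, p7=2)

YES — reachable via ⟨α, β⟩ (2 firings)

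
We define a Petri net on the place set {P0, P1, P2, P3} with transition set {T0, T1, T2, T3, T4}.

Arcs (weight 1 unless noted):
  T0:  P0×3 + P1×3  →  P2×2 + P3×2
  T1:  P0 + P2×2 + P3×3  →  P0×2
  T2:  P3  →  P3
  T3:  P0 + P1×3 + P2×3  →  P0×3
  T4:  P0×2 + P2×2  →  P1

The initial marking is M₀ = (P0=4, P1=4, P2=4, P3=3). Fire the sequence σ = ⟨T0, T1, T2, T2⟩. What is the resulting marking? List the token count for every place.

(P0=2, P1=1, P2=4, P3=2)

step 1: fire T0:  (P0=4, P1=4, P2=4, P3=3) → (P0=1, P1=1, P2=6, P3=5)
step 2: fire T1:  (P0=1, P1=1, P2=6, P3=5) → (P0=2, P1=1, P2=4, P3=2)
step 3: fire T2:  (P0=2, P1=1, P2=4, P3=2) → (P0=2, P1=1, P2=4, P3=2)
step 4: fire T2:  (P0=2, P1=1, P2=4, P3=2) → (P0=2, P1=1, P2=4, P3=2)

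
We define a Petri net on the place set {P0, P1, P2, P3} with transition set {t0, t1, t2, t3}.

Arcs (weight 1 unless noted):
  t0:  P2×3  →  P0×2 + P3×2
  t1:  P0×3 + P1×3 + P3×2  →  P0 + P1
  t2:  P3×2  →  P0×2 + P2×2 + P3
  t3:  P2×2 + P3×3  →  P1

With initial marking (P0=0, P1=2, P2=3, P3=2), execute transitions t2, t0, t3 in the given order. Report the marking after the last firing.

(P0=4, P1=3, P2=0, P3=0)

step 1: fire t2:  (P0=0, P1=2, P2=3, P3=2) → (P0=2, P1=2, P2=5, P3=1)
step 2: fire t0:  (P0=2, P1=2, P2=5, P3=1) → (P0=4, P1=2, P2=2, P3=3)
step 3: fire t3:  (P0=4, P1=2, P2=2, P3=3) → (P0=4, P1=3, P2=0, P3=0)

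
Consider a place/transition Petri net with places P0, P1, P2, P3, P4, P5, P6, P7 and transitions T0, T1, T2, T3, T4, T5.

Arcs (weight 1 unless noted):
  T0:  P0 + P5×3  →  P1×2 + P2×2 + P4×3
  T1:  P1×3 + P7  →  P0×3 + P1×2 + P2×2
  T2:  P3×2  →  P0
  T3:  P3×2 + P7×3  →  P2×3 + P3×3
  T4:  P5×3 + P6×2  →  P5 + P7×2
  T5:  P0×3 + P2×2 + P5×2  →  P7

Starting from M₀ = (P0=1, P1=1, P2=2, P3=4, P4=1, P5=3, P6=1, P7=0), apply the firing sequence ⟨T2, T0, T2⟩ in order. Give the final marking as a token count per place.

(P0=2, P1=3, P2=4, P3=0, P4=4, P5=0, P6=1, P7=0)

step 1: fire T2:  (P0=1, P1=1, P2=2, P3=4, P4=1, P5=3, P6=1, P7=0) → (P0=2, P1=1, P2=2, P3=2, P4=1, P5=3, P6=1, P7=0)
step 2: fire T0:  (P0=2, P1=1, P2=2, P3=2, P4=1, P5=3, P6=1, P7=0) → (P0=1, P1=3, P2=4, P3=2, P4=4, P5=0, P6=1, P7=0)
step 3: fire T2:  (P0=1, P1=3, P2=4, P3=2, P4=4, P5=0, P6=1, P7=0) → (P0=2, P1=3, P2=4, P3=0, P4=4, P5=0, P6=1, P7=0)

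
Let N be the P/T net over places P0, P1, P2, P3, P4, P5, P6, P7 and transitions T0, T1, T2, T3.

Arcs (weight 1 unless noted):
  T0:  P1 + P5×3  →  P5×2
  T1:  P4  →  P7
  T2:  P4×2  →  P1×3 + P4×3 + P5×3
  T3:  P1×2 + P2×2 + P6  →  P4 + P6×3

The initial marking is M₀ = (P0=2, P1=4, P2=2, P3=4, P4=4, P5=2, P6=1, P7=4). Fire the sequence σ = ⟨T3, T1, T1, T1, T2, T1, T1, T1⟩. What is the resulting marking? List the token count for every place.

step 1: fire T3:  (P0=2, P1=4, P2=2, P3=4, P4=4, P5=2, P6=1, P7=4) → (P0=2, P1=2, P2=0, P3=4, P4=5, P5=2, P6=3, P7=4)
step 2: fire T1:  (P0=2, P1=2, P2=0, P3=4, P4=5, P5=2, P6=3, P7=4) → (P0=2, P1=2, P2=0, P3=4, P4=4, P5=2, P6=3, P7=5)
step 3: fire T1:  (P0=2, P1=2, P2=0, P3=4, P4=4, P5=2, P6=3, P7=5) → (P0=2, P1=2, P2=0, P3=4, P4=3, P5=2, P6=3, P7=6)
step 4: fire T1:  (P0=2, P1=2, P2=0, P3=4, P4=3, P5=2, P6=3, P7=6) → (P0=2, P1=2, P2=0, P3=4, P4=2, P5=2, P6=3, P7=7)
step 5: fire T2:  (P0=2, P1=2, P2=0, P3=4, P4=2, P5=2, P6=3, P7=7) → (P0=2, P1=5, P2=0, P3=4, P4=3, P5=5, P6=3, P7=7)
step 6: fire T1:  (P0=2, P1=5, P2=0, P3=4, P4=3, P5=5, P6=3, P7=7) → (P0=2, P1=5, P2=0, P3=4, P4=2, P5=5, P6=3, P7=8)
step 7: fire T1:  (P0=2, P1=5, P2=0, P3=4, P4=2, P5=5, P6=3, P7=8) → (P0=2, P1=5, P2=0, P3=4, P4=1, P5=5, P6=3, P7=9)
step 8: fire T1:  (P0=2, P1=5, P2=0, P3=4, P4=1, P5=5, P6=3, P7=9) → (P0=2, P1=5, P2=0, P3=4, P4=0, P5=5, P6=3, P7=10)

(P0=2, P1=5, P2=0, P3=4, P4=0, P5=5, P6=3, P7=10)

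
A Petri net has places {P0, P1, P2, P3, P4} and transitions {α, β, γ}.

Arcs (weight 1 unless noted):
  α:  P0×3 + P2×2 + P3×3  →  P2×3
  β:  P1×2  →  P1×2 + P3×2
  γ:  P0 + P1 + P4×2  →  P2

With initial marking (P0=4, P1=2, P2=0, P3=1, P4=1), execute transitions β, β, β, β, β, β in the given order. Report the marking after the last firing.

step 1: fire β:  (P0=4, P1=2, P2=0, P3=1, P4=1) → (P0=4, P1=2, P2=0, P3=3, P4=1)
step 2: fire β:  (P0=4, P1=2, P2=0, P3=3, P4=1) → (P0=4, P1=2, P2=0, P3=5, P4=1)
step 3: fire β:  (P0=4, P1=2, P2=0, P3=5, P4=1) → (P0=4, P1=2, P2=0, P3=7, P4=1)
step 4: fire β:  (P0=4, P1=2, P2=0, P3=7, P4=1) → (P0=4, P1=2, P2=0, P3=9, P4=1)
step 5: fire β:  (P0=4, P1=2, P2=0, P3=9, P4=1) → (P0=4, P1=2, P2=0, P3=11, P4=1)
step 6: fire β:  (P0=4, P1=2, P2=0, P3=11, P4=1) → (P0=4, P1=2, P2=0, P3=13, P4=1)

(P0=4, P1=2, P2=0, P3=13, P4=1)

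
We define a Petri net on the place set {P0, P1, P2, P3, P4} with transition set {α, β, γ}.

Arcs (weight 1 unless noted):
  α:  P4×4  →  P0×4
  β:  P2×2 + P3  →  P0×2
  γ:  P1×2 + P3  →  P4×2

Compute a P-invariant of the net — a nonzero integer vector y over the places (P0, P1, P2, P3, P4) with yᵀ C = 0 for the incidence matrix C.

y = (P0:0, P1:1, P2:1, P3:-2, P4:0)

Incidence matrix C (rows=places, cols=transitions):
        α    β    γ
   P0   4    2    0
   P1   0    0   -2
   P2   0   -2    0
   P3   0   -1   -1
   P4  -4    0    2

Candidate y = [0, 1, 1, -2, 0]; check y·C column-wise:
  col α: 0·4 + 1·0 + 1·0 + -2·0 + 0·-4 = 0
  col β: 0·2 + 1·0 + 1·-2 + -2·-1 = 0
  col γ: 1·-2 + 1·0 + -2·-1 + 0·2 = 0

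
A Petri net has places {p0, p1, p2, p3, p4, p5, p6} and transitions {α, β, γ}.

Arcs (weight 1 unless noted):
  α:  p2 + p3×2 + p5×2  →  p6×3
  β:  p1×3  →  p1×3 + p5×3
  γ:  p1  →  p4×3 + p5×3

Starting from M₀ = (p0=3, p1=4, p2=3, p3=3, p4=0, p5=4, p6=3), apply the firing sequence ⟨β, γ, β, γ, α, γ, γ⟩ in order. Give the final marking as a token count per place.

step 1: fire β:  (p0=3, p1=4, p2=3, p3=3, p4=0, p5=4, p6=3) → (p0=3, p1=4, p2=3, p3=3, p4=0, p5=7, p6=3)
step 2: fire γ:  (p0=3, p1=4, p2=3, p3=3, p4=0, p5=7, p6=3) → (p0=3, p1=3, p2=3, p3=3, p4=3, p5=10, p6=3)
step 3: fire β:  (p0=3, p1=3, p2=3, p3=3, p4=3, p5=10, p6=3) → (p0=3, p1=3, p2=3, p3=3, p4=3, p5=13, p6=3)
step 4: fire γ:  (p0=3, p1=3, p2=3, p3=3, p4=3, p5=13, p6=3) → (p0=3, p1=2, p2=3, p3=3, p4=6, p5=16, p6=3)
step 5: fire α:  (p0=3, p1=2, p2=3, p3=3, p4=6, p5=16, p6=3) → (p0=3, p1=2, p2=2, p3=1, p4=6, p5=14, p6=6)
step 6: fire γ:  (p0=3, p1=2, p2=2, p3=1, p4=6, p5=14, p6=6) → (p0=3, p1=1, p2=2, p3=1, p4=9, p5=17, p6=6)
step 7: fire γ:  (p0=3, p1=1, p2=2, p3=1, p4=9, p5=17, p6=6) → (p0=3, p1=0, p2=2, p3=1, p4=12, p5=20, p6=6)

(p0=3, p1=0, p2=2, p3=1, p4=12, p5=20, p6=6)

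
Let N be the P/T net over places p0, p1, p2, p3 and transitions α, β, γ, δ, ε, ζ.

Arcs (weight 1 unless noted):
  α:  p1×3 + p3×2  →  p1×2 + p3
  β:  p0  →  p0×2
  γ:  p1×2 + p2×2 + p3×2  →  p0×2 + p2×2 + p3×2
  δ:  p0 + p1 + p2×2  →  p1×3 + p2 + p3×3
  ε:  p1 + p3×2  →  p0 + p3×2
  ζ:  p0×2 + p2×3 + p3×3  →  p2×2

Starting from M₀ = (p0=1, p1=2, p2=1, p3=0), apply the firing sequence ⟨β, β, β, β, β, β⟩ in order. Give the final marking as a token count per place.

(p0=7, p1=2, p2=1, p3=0)

step 1: fire β:  (p0=1, p1=2, p2=1, p3=0) → (p0=2, p1=2, p2=1, p3=0)
step 2: fire β:  (p0=2, p1=2, p2=1, p3=0) → (p0=3, p1=2, p2=1, p3=0)
step 3: fire β:  (p0=3, p1=2, p2=1, p3=0) → (p0=4, p1=2, p2=1, p3=0)
step 4: fire β:  (p0=4, p1=2, p2=1, p3=0) → (p0=5, p1=2, p2=1, p3=0)
step 5: fire β:  (p0=5, p1=2, p2=1, p3=0) → (p0=6, p1=2, p2=1, p3=0)
step 6: fire β:  (p0=6, p1=2, p2=1, p3=0) → (p0=7, p1=2, p2=1, p3=0)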